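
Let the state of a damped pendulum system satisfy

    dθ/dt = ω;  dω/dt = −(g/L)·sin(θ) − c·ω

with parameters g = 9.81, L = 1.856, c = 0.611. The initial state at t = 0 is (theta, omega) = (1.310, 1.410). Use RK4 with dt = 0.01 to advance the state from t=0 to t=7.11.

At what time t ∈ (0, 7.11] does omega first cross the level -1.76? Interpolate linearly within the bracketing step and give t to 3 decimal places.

t=0.000: state=(1.310, 1.410)
step 1 (dt=0.01): k1=(1.410, -5.968), k2=(1.380, -5.960), k3=(1.380, -5.959), k4=(1.350, -5.950); state += dt/6·(k1+2k2+2k3+k4)
t=0.010: state=(1.324, 1.350)
t=0.020: state=(1.337, 1.291)
t=0.030: state=(1.350, 1.232)
continuing one RK4 step at a time; state shown every 25 steps (Δt=0.25):
t=0.250: state=(1.482, -0.001)
t=0.500: state=(1.326, -1.212)
t=0.630: state=(1.133, -1.742)
next step: t=0.640: state=(1.116, -1.779) — omega has crossed -1.76
linear interpolation between t=0.630 (-1.74235) and t=0.640 (-1.77927) → t≈0.635

t = 0.635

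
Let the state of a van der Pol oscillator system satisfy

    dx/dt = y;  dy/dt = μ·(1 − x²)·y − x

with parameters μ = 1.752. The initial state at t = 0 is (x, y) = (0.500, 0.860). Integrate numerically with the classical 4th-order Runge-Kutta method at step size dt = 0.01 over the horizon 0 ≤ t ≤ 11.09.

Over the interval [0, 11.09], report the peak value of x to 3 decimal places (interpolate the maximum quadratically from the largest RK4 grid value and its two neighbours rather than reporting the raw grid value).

t=0.000: state=(0.500, 0.860)
step 1 (dt=0.01): k1=(0.860, 0.630), k2=(0.863, 0.623), k3=(0.863, 0.623), k4=(0.866, 0.616); state += dt/6·(k1+2k2+2k3+k4)
t=0.010: state=(0.509, 0.866)
t=0.020: state=(0.517, 0.872)
t=0.030: state=(0.526, 0.878)
continuing one RK4 step at a time; state shown every 50 steps (Δt=0.5):
t=0.500: state=(0.961, 0.857)
t=1.000: state=(1.235, 0.192)
t=1.500: state=(1.178, -0.377)
t=2.000: state=(0.873, -0.868)
t=2.500: state=(0.220, -1.925)
t=3.000: state=(-1.188, -3.197)
t=3.500: state=(-1.977, -0.184)
t=4.000: state=(-1.886, 0.354)
t=4.500: state=(-1.680, 0.462)
t=5.000: state=(-1.419, 0.596)
t=5.500: state=(-1.061, 0.877)
t=6.000: state=(-0.459, 1.688)
t=6.500: state=(0.852, 3.510)
t=7.000: state=(1.979, 0.540)
t=7.500: state=(1.951, -0.318)
t=8.000: state=(1.760, -0.430)
t=8.500: state=(1.520, -0.539)
t=9.000: state=(1.205, -0.748)
t=9.500: state=(0.721, -1.285)
t=10.000: state=(-0.269, -2.937)
t=10.500: state=(-1.787, -1.736)
t=11.000: state=(-1.999, 0.212)
t=11.090: state=(-1.977, 0.276)
largest grid value and its neighbours: x(7.160)=2.01779, x(7.170)=2.01785, x(7.180)=2.01770
parabola through these three points peaks at t≈7.168 with x≈2.01785

max x = 2.018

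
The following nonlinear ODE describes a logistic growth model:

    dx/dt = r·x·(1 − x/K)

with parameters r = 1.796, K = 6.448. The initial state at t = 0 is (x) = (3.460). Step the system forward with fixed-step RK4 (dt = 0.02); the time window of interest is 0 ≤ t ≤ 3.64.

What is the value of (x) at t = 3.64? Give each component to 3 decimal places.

t=0.000: state=(3.460)
step 1 (dt=0.02): k1=(2.880), k2=(2.876), k3=(2.876), k4=(2.871); state += dt/6·(k1+2k2+2k3+k4)
t=0.020: state=(3.518)
t=0.040: state=(3.575)
t=0.060: state=(3.632)
continuing one RK4 step at a time; state shown every 10 steps (Δt=0.2):
t=0.200: state=(4.022)
t=0.400: state=(4.538)
t=0.600: state=(4.983)
t=0.800: state=(5.350)
t=1.000: state=(5.640)
t=1.200: state=(5.861)
t=1.400: state=(6.027)
t=1.600: state=(6.148)
t=1.800: state=(6.236)
t=2.000: state=(6.298)
t=2.200: state=(6.343)
t=2.400: state=(6.374)
t=2.600: state=(6.396)
t=2.800: state=(6.412)
t=3.000: state=(6.423)
t=3.200: state=(6.430)
t=3.400: state=(6.436)
t=3.600: state=(6.439)
t=3.640: state=(6.440)

(x) = (6.440)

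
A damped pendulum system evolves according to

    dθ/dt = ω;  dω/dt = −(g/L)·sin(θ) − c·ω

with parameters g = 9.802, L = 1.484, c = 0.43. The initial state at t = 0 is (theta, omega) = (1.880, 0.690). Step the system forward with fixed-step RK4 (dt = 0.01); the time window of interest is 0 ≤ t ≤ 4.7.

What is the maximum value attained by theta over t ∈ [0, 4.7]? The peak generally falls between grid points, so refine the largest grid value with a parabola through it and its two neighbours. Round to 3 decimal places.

max theta = 1.917

t=0.000: state=(1.880, 0.690)
step 1 (dt=0.01): k1=(0.690, -6.589), k2=(0.657, -6.567), k3=(0.657, -6.568), k4=(0.624, -6.547); state += dt/6·(k1+2k2+2k3+k4)
t=0.010: state=(1.887, 0.624)
t=0.020: state=(1.892, 0.559)
t=0.030: state=(1.898, 0.494)
continuing one RK4 step at a time; state shown every 20 steps (Δt=0.2):
t=0.200: state=(1.891, -0.562)
t=0.400: state=(1.659, -1.747)
t=0.600: state=(1.197, -2.848)
t=0.800: state=(0.545, -3.570)
t=1.000: state=(-0.177, -3.495)
t=1.200: state=(-0.797, -2.602)
t=1.400: state=(-1.192, -1.317)
t=1.600: state=(-1.322, 0.003)
t=1.800: state=(-1.198, 1.215)
t=2.000: state=(-0.851, 2.200)
t=2.200: state=(-0.348, 2.731)
t=2.400: state=(0.196, 2.593)
t=2.600: state=(0.648, 1.847)
t=2.800: state=(0.914, 0.789)
t=3.000: state=(0.961, -0.310)
t=3.200: state=(0.799, -1.271)
t=3.400: state=(0.473, -1.924)
t=3.600: state=(0.062, -2.098)
t=3.800: state=(-0.330, -1.746)
t=4.000: state=(-0.611, -1.014)
t=4.200: state=(-0.726, -0.131)
t=4.400: state=(-0.666, 0.704)
t=4.600: state=(-0.458, 1.329)
t=4.700: state=(-0.315, 1.518)
largest grid value and its neighbours: theta(0.100)=1.91671, theta(0.110)=1.91689, theta(0.120)=1.91646
parabola through these three points peaks at t≈0.108 with theta≈1.91691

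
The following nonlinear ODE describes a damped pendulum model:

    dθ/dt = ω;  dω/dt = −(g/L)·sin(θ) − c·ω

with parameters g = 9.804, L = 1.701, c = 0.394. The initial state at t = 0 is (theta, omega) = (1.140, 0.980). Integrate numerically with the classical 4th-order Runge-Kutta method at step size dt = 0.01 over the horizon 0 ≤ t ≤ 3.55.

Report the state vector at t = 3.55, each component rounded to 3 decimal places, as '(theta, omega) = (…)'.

(theta, omega) = (0.183, -1.417)

t=0.000: state=(1.140, 0.980)
step 1 (dt=0.01): k1=(0.980, -5.623), k2=(0.952, -5.624), k3=(0.952, -5.623), k4=(0.924, -5.624); state += dt/6·(k1+2k2+2k3+k4)
t=0.010: state=(1.150, 0.924)
t=0.020: state=(1.158, 0.868)
t=0.030: state=(1.167, 0.811)
continuing one RK4 step at a time; state shown every 20 steps (Δt=0.2):
t=0.200: state=(1.224, -0.128)
t=0.400: state=(1.095, -1.140)
t=0.600: state=(0.781, -1.952)
t=0.800: state=(0.339, -2.392)
t=1.000: state=(-0.140, -2.315)
t=1.200: state=(-0.554, -1.753)
t=1.400: state=(-0.823, -0.904)
t=1.600: state=(-0.911, 0.020)
t=1.800: state=(-0.819, 0.872)
t=2.000: state=(-0.575, 1.524)
t=2.200: state=(-0.232, 1.845)
t=2.400: state=(0.135, 1.754)
t=2.600: state=(0.445, 1.295)
t=2.800: state=(0.638, 0.615)
t=3.000: state=(0.687, -0.124)
t=3.200: state=(0.594, -0.786)
t=3.400: state=(0.385, -1.253)
t=3.550: state=(0.183, -1.417)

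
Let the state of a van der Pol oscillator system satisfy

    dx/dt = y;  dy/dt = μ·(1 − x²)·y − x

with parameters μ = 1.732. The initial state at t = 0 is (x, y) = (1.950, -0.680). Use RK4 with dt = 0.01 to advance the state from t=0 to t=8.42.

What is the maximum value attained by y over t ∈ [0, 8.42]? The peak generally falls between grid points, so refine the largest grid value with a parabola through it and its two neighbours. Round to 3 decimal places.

max y = 3.495

t=0.000: state=(1.950, -0.680)
step 1 (dt=0.01): k1=(-0.680, 1.351), k2=(-0.673, 1.306), k3=(-0.673, 1.307), k4=(-0.667, 1.264); state += dt/6·(k1+2k2+2k3+k4)
t=0.010: state=(1.943, -0.667)
t=0.020: state=(1.937, -0.655)
t=0.030: state=(1.930, -0.643)
continuing one RK4 step at a time; state shown every 50 steps (Δt=0.5):
t=0.500: state=(1.679, -0.507)
t=1.000: state=(1.404, -0.619)
t=1.500: state=(1.031, -0.916)
t=2.000: state=(0.397, -1.792)
t=2.500: state=(-0.972, -3.493)
t=3.000: state=(-1.994, -0.401)
t=3.500: state=(-1.941, 0.331)
t=4.000: state=(-1.745, 0.441)
t=4.500: state=(-1.498, 0.556)
t=5.000: state=(-1.172, 0.780)
t=5.500: state=(-0.660, 1.374)
t=6.000: state=(0.404, 3.114)
t=6.500: state=(1.851, 1.391)
t=7.000: state=(1.990, -0.246)
t=7.500: state=(1.816, -0.410)
t=8.000: state=(1.587, -0.510)
t=8.420: state=(1.347, -0.647)
largest grid value and its neighbours: y(6.140)=3.49091, y(6.150)=3.49457, y(6.160)=3.49405
parabola through these three points peaks at t≈6.154 with y≈3.49487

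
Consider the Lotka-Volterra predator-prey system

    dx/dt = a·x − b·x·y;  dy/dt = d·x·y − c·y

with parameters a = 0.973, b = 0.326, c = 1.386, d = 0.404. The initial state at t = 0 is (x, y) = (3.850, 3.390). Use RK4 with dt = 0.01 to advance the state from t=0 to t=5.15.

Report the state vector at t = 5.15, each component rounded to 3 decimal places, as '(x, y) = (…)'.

t=0.000: state=(3.850, 3.390)
step 1 (dt=0.01): k1=(-0.509, 0.574), k2=(-0.512, 0.571), k3=(-0.512, 0.571), k4=(-0.515, 0.568); state += dt/6·(k1+2k2+2k3+k4)
t=0.010: state=(3.845, 3.396)
t=0.020: state=(3.840, 3.401)
t=0.030: state=(3.834, 3.407)
continuing one RK4 step at a time; state shown every 20 steps (Δt=0.2):
t=0.200: state=(3.737, 3.491)
t=0.400: state=(3.606, 3.560)
t=0.600: state=(3.469, 3.591)
t=0.800: state=(3.335, 3.583)
t=1.000: state=(3.212, 3.537)
t=1.200: state=(3.105, 3.460)
t=1.400: state=(3.020, 3.358)
t=1.600: state=(2.959, 3.240)
t=1.800: state=(2.922, 3.113)
t=2.000: state=(2.910, 2.986)
t=2.200: state=(2.921, 2.864)
t=2.400: state=(2.955, 2.752)
t=2.600: state=(3.010, 2.654)
t=2.800: state=(3.084, 2.572)
t=3.000: state=(3.175, 2.510)
t=3.200: state=(3.280, 2.469)
t=3.400: state=(3.394, 2.450)
t=3.600: state=(3.515, 2.455)
t=3.800: state=(3.635, 2.484)
t=4.000: state=(3.750, 2.537)
t=4.200: state=(3.852, 2.614)
t=4.400: state=(3.933, 2.714)
t=4.600: state=(3.988, 2.834)
t=4.800: state=(4.010, 2.967)
t=5.000: state=(3.996, 3.109)
t=5.150: state=(3.962, 3.214)

(x, y) = (3.962, 3.214)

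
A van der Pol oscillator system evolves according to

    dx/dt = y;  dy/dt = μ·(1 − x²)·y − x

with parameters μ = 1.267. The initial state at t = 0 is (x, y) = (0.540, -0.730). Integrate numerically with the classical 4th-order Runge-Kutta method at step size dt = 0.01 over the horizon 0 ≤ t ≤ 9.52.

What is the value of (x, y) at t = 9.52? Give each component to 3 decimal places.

(x, y) = (-1.414, 0.741)

t=0.000: state=(0.540, -0.730)
step 1 (dt=0.01): k1=(-0.730, -1.195), k2=(-0.736, -1.201), k3=(-0.736, -1.201), k4=(-0.742, -1.206); state += dt/6·(k1+2k2+2k3+k4)
t=0.010: state=(0.533, -0.742)
t=0.020: state=(0.525, -0.754)
t=0.030: state=(0.518, -0.766)
continuing one RK4 step at a time; state shown every 50 steps (Δt=0.5):
t=0.500: state=(-0.002, -1.501)
t=1.000: state=(-0.959, -2.115)
t=1.500: state=(-1.703, -0.644)
t=2.000: state=(-1.736, 0.315)
t=2.500: state=(-1.491, 0.630)
t=3.000: state=(-1.105, 0.944)
t=3.500: state=(-0.490, 1.616)
t=4.000: state=(0.633, 2.873)
t=4.500: state=(1.835, 1.238)
t=5.000: state=(1.985, -0.247)
t=5.500: state=(1.777, -0.526)
t=6.000: state=(1.472, -0.704)
t=6.500: state=(1.051, -1.019)
t=7.000: state=(0.382, -1.773)
t=7.500: state=(-0.831, -2.959)
t=8.000: state=(-1.913, -0.882)
t=8.500: state=(-1.970, 0.313)
t=9.000: state=(-1.745, 0.547)
t=9.500: state=(-1.428, 0.732)
t=9.520: state=(-1.414, 0.741)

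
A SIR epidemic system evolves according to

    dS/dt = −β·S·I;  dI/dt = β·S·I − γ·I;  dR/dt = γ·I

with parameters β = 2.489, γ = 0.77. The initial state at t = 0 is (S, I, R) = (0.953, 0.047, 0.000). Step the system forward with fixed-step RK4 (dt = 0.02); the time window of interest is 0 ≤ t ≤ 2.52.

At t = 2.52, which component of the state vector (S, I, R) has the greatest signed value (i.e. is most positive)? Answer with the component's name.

largest component: R

t=0.000: state=(0.953, 0.047, 0.000)
step 1 (dt=0.02): k1=(-0.111, 0.075, 0.036), k2=(-0.113, 0.076, 0.037), k3=(-0.113, 0.076, 0.037), k4=(-0.115, 0.077, 0.037); state += dt/6·(k1+2k2+2k3+k4)
t=0.020: state=(0.951, 0.049, 0.001)
t=0.040: state=(0.948, 0.050, 0.001)
t=0.060: state=(0.946, 0.052, 0.002)
continuing one RK4 step at a time; state shown every 5 steps (Δt=0.1):
t=0.100: state=(0.941, 0.055, 0.004)
t=0.200: state=(0.927, 0.064, 0.009)
t=0.300: state=(0.911, 0.075, 0.014)
t=0.400: state=(0.893, 0.087, 0.020)
t=0.500: state=(0.873, 0.100, 0.027)
t=0.600: state=(0.850, 0.115, 0.036)
t=0.700: state=(0.824, 0.131, 0.045)
t=0.800: state=(0.796, 0.148, 0.056)
t=0.900: state=(0.765, 0.167, 0.068)
t=1.000: state=(0.732, 0.186, 0.081)
t=1.100: state=(0.697, 0.206, 0.097)
t=1.200: state=(0.661, 0.226, 0.113)
t=1.300: state=(0.623, 0.245, 0.131)
t=1.400: state=(0.585, 0.264, 0.151)
t=1.500: state=(0.547, 0.281, 0.172)
t=1.600: state=(0.509, 0.297, 0.194)
t=1.700: state=(0.472, 0.311, 0.218)
t=1.800: state=(0.436, 0.322, 0.242)
t=1.900: state=(0.402, 0.331, 0.267)
t=2.000: state=(0.370, 0.337, 0.293)
t=2.100: state=(0.340, 0.341, 0.319)
t=2.200: state=(0.312, 0.343, 0.345)
t=2.300: state=(0.287, 0.342, 0.372)
t=2.400: state=(0.263, 0.339, 0.398)
t=2.500: state=(0.242, 0.334, 0.424)
t=2.520: state=(0.238, 0.333, 0.429)
compare at T: S=0.238, I=0.333, R=0.429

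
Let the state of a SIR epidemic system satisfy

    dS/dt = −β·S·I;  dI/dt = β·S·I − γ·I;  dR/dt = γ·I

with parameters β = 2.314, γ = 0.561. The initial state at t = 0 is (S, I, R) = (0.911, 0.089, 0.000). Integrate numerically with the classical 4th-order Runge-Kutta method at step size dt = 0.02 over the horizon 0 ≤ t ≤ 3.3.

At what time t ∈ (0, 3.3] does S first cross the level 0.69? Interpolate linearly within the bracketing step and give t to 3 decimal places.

t = 0.759

t=0.000: state=(0.911, 0.089, 0.000)
step 1 (dt=0.02): k1=(-0.188, 0.138, 0.050), k2=(-0.190, 0.139, 0.051), k3=(-0.190, 0.139, 0.051), k4=(-0.193, 0.141, 0.051); state += dt/6·(k1+2k2+2k3+k4)
t=0.020: state=(0.907, 0.092, 0.001)
t=0.040: state=(0.903, 0.095, 0.002)
t=0.060: state=(0.899, 0.098, 0.003)
continuing one RK4 step at a time; state shown every 10 steps (Δt=0.2):
t=0.200: state=(0.868, 0.120, 0.012)
t=0.400: state=(0.814, 0.159, 0.027)
t=0.600: state=(0.749, 0.204, 0.047)
t=0.740: state=(0.697, 0.238, 0.065)
next step: t=0.760: state=(0.690, 0.243, 0.068) — S has crossed 0.69
linear interpolation between t=0.740 (0.69727) and t=0.760 (0.68956) → t≈0.759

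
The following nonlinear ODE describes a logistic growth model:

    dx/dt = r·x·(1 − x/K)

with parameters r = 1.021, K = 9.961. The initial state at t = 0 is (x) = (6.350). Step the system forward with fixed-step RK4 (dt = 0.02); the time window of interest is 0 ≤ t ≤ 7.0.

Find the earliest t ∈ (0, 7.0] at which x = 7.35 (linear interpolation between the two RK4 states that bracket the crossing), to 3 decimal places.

t = 0.461

t=0.000: state=(6.350)
step 1 (dt=0.02): k1=(2.350), k2=(2.344), k3=(2.344), k4=(2.337); state += dt/6·(k1+2k2+2k3+k4)
t=0.020: state=(6.397)
t=0.040: state=(6.443)
t=0.060: state=(6.490)
t=0.460: state=(7.348)
next step: t=0.480: state=(7.388) — x has crossed 7.35
linear interpolation between t=0.460 (7.34839) and t=0.480 (7.38755) → t≈0.461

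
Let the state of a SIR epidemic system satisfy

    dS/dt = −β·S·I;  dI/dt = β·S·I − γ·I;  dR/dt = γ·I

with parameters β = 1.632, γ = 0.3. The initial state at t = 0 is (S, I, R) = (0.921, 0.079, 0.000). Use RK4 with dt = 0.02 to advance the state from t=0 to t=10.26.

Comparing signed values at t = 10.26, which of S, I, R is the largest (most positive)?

largest component: R

t=0.000: state=(0.921, 0.079, 0.000)
step 1 (dt=0.02): k1=(-0.119, 0.095, 0.024), k2=(-0.120, 0.096, 0.024), k3=(-0.120, 0.096, 0.024), k4=(-0.121, 0.097, 0.024); state += dt/6·(k1+2k2+2k3+k4)
t=0.020: state=(0.919, 0.081, 0.000)
t=0.040: state=(0.916, 0.083, 0.001)
t=0.060: state=(0.914, 0.085, 0.001)
continuing one RK4 step at a time; state shown every 25 steps (Δt=0.5):
t=0.500: state=(0.844, 0.140, 0.016)
t=1.000: state=(0.727, 0.229, 0.043)
t=1.500: state=(0.577, 0.337, 0.086)
t=2.000: state=(0.421, 0.435, 0.144)
t=2.500: state=(0.287, 0.499, 0.215)
t=3.000: state=(0.189, 0.520, 0.292)
t=3.500: state=(0.124, 0.507, 0.369)
t=4.000: state=(0.083, 0.474, 0.443)
t=4.500: state=(0.057, 0.432, 0.511)
t=5.000: state=(0.041, 0.387, 0.572)
t=5.500: state=(0.030, 0.343, 0.627)
t=6.000: state=(0.023, 0.301, 0.675)
t=6.500: state=(0.019, 0.264, 0.718)
t=7.000: state=(0.015, 0.230, 0.755)
t=7.500: state=(0.013, 0.200, 0.787)
t=8.000: state=(0.011, 0.174, 0.815)
t=8.500: state=(0.010, 0.151, 0.839)
t=9.000: state=(0.009, 0.131, 0.860)
t=9.500: state=(0.008, 0.114, 0.879)
t=10.000: state=(0.007, 0.098, 0.895)
t=10.260: state=(0.007, 0.091, 0.902)
compare at T: S=0.007, I=0.091, R=0.902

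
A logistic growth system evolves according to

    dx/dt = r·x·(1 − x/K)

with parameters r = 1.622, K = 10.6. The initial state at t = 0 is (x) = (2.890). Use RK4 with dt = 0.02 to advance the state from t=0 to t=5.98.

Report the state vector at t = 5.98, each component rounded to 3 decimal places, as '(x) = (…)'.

t=0.000: state=(2.890)
step 1 (dt=0.02): k1=(3.410), k2=(3.435), k3=(3.435), k4=(3.459); state += dt/6·(k1+2k2+2k3+k4)
t=0.020: state=(2.959)
t=0.040: state=(3.028)
t=0.060: state=(3.099)
continuing one RK4 step at a time; state shown every 10 steps (Δt=0.2):
t=0.200: state=(3.619)
t=0.400: state=(4.427)
t=0.600: state=(5.279)
t=0.800: state=(6.131)
t=1.000: state=(6.942)
t=1.200: state=(7.676)
t=1.400: state=(8.311)
t=1.600: state=(8.840)
t=1.800: state=(9.266)
t=2.000: state=(9.601)
t=2.200: state=(9.858)
t=2.400: state=(10.053)
t=2.600: state=(10.199)
t=2.800: state=(10.307)
t=3.000: state=(10.387)
t=3.200: state=(10.445)
t=3.400: state=(10.487)
t=3.600: state=(10.518)
t=3.800: state=(10.541)
t=4.000: state=(10.557)
t=4.200: state=(10.569)
t=4.400: state=(10.578)
t=4.600: state=(10.584)
t=4.800: state=(10.588)
t=5.000: state=(10.592)
t=5.200: state=(10.594)
t=5.400: state=(10.596)
t=5.600: state=(10.597)
t=5.800: state=(10.598)
t=5.980: state=(10.598)

(x) = (10.598)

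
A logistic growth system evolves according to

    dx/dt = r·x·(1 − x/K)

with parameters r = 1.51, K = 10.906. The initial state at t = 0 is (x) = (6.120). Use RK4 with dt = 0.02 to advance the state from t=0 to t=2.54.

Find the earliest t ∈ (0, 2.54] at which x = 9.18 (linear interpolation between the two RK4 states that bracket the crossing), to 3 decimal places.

t=0.000: state=(6.120)
step 1 (dt=0.02): k1=(4.055), k2=(4.048), k3=(4.048), k4=(4.040); state += dt/6·(k1+2k2+2k3+k4)
t=0.020: state=(6.201)
t=0.040: state=(6.282)
t=0.060: state=(6.362)
continuing one RK4 step at a time; state shown every 5 steps (Δt=0.1):
t=0.100: state=(6.521)
t=0.200: state=(6.910)
t=0.300: state=(7.285)
t=0.400: state=(7.640)
t=0.500: state=(7.975)
t=0.600: state=(8.287)
t=0.700: state=(8.576)
t=0.800: state=(8.840)
t=0.900: state=(9.081)
t=0.940: state=(9.171)
next step: t=0.960: state=(9.215) — x has crossed 9.18
linear interpolation between t=0.940 (9.17133) and t=0.960 (9.21494) → t≈0.944

t = 0.944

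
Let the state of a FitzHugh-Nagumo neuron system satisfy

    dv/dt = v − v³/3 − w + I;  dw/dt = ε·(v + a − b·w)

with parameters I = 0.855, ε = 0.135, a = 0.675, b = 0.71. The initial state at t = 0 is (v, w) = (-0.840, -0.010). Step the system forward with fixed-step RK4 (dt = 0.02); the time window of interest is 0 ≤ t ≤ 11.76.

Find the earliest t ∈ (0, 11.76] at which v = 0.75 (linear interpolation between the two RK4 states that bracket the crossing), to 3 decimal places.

t = 2.692

t=0.000: state=(-0.840, -0.010)
step 1 (dt=0.02): k1=(0.223, -0.021), k2=(0.223, -0.021), k3=(0.223, -0.021), k4=(0.224, -0.021); state += dt/6·(k1+2k2+2k3+k4)
t=0.020: state=(-0.836, -0.010)
t=0.040: state=(-0.831, -0.011)
t=0.060: state=(-0.826, -0.011)
continuing one RK4 step at a time; state shown every 25 steps (Δt=0.5):
t=0.500: state=(-0.716, -0.016)
t=1.000: state=(-0.556, -0.013)
t=1.500: state=(-0.335, 0.002)
t=2.000: state=(-0.005, 0.035)
t=2.500: state=(0.503, 0.093)
t=2.680: state=(0.734, 0.122)
next step: t=2.700: state=(0.761, 0.126) — v has crossed 0.75
linear interpolation between t=2.680 (0.73416) and t=2.700 (0.76094) → t≈2.692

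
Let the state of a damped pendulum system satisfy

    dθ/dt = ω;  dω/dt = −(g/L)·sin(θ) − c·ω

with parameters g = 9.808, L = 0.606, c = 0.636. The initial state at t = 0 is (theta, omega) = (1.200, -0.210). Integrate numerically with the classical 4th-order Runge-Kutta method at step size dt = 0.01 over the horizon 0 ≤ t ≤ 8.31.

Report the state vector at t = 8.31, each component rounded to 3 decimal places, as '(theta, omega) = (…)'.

t=0.000: state=(1.200, -0.210)
step 1 (dt=0.01): k1=(-0.210, -14.951), k2=(-0.285, -14.898), k3=(-0.284, -14.896), k4=(-0.359, -14.840); state += dt/6·(k1+2k2+2k3+k4)
t=0.010: state=(1.197, -0.359)
t=0.020: state=(1.193, -0.507)
t=0.030: state=(1.187, -0.653)
continuing one RK4 step at a time; state shown every 50 steps (Δt=0.5):
t=0.500: state=(-0.235, -3.700)
t=1.000: state=(-0.732, 1.941)
t=1.500: state=(0.578, 1.522)
t=2.000: state=(0.173, -2.395)
t=2.500: state=(-0.523, 0.399)
t=3.000: state=(0.222, 1.472)
t=3.500: state=(0.228, -1.287)
t=4.000: state=(-0.317, -0.182)
t=4.500: state=(0.055, 1.067)
t=5.000: state=(0.191, -0.614)
t=5.500: state=(-0.175, -0.340)
t=6.000: state=(-0.015, 0.690)
t=6.500: state=(0.138, -0.243)
t=7.000: state=(-0.088, -0.328)
t=7.500: state=(-0.037, 0.411)
t=8.000: state=(0.091, -0.056)
t=8.310: state=(0.021, -0.326)

(theta, omega) = (0.021, -0.326)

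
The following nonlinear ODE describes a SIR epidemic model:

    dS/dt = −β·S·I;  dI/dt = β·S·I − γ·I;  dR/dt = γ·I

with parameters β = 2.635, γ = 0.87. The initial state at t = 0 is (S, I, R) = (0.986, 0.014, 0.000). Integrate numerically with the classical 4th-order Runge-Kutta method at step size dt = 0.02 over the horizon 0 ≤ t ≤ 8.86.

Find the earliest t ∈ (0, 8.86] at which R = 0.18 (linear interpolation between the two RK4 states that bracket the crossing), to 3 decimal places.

t = 2.106

t=0.000: state=(0.986, 0.014, 0.000)
step 1 (dt=0.02): k1=(-0.036, 0.024, 0.012), k2=(-0.037, 0.025, 0.012), k3=(-0.037, 0.025, 0.012), k4=(-0.038, 0.025, 0.013); state += dt/6·(k1+2k2+2k3+k4)
t=0.020: state=(0.985, 0.014, 0.000)
t=0.040: state=(0.984, 0.015, 0.001)
t=0.060: state=(0.984, 0.016, 0.001)
continuing one RK4 step at a time; state shown every 25 steps (Δt=0.5):
t=0.500: state=(0.958, 0.033, 0.010)
t=1.000: state=(0.896, 0.072, 0.031)
t=1.500: state=(0.781, 0.142, 0.077)
t=2.000: state=(0.611, 0.231, 0.158)
t=2.100: state=(0.574, 0.247, 0.179)
next step: t=2.120: state=(0.566, 0.251, 0.183) — R has crossed 0.18
linear interpolation between t=2.100 (0.17869) and t=2.120 (0.18303) → t≈2.106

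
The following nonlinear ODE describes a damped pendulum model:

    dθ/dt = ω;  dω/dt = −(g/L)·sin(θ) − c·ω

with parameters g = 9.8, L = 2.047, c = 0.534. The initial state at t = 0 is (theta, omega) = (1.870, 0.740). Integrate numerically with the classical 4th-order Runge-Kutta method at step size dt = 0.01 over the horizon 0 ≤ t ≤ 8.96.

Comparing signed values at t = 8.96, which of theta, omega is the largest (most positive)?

t=0.000: state=(1.870, 0.740)
step 1 (dt=0.01): k1=(0.740, -4.970), k2=(0.715, -4.951), k3=(0.715, -4.952), k4=(0.690, -4.933); state += dt/6·(k1+2k2+2k3+k4)
t=0.010: state=(1.877, 0.690)
t=0.020: state=(1.884, 0.641)
t=0.030: state=(1.890, 0.593)
continuing one RK4 step at a time; state shown every 50 steps (Δt=0.5):
t=0.500: state=(1.675, -1.443)
t=1.000: state=(0.525, -2.904)
t=1.500: state=(-0.772, -1.833)
t=2.000: state=(-1.121, 0.408)
t=2.500: state=(-0.494, 1.870)
t=3.000: state=(0.416, 1.428)
t=3.500: state=(0.738, -0.176)
t=4.000: state=(0.331, -1.262)
t=4.500: state=(-0.283, -0.960)
t=5.000: state=(-0.490, 0.155)
t=5.500: state=(-0.198, 0.871)
t=6.000: state=(0.211, 0.610)
t=6.500: state=(0.326, -0.160)
t=7.000: state=(0.108, -0.602)
t=7.500: state=(-0.160, -0.374)
t=8.000: state=(-0.214, 0.153)
t=8.500: state=(-0.054, 0.413)
t=8.960: state=(0.111, 0.248)
compare at T: theta=0.111, omega=0.248

largest component: omega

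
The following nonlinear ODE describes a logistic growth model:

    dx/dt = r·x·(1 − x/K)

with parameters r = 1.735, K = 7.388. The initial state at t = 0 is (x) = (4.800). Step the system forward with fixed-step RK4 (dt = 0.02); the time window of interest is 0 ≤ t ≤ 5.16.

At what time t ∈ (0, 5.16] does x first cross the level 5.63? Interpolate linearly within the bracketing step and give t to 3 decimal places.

t=0.000: state=(4.800)
step 1 (dt=0.02): k1=(2.917), k2=(2.902), k3=(2.902), k4=(2.886); state += dt/6·(k1+2k2+2k3+k4)
t=0.020: state=(4.858)
t=0.040: state=(4.915)
t=0.060: state=(4.972)
continuing one RK4 step at a time; state shown every 10 steps (Δt=0.2):
t=0.200: state=(5.349)
t=0.300: state=(5.595)
next step: t=0.320: state=(5.642) — x has crossed 5.63
linear interpolation between t=0.300 (5.59534) and t=0.320 (5.64203) → t≈0.315

t = 0.315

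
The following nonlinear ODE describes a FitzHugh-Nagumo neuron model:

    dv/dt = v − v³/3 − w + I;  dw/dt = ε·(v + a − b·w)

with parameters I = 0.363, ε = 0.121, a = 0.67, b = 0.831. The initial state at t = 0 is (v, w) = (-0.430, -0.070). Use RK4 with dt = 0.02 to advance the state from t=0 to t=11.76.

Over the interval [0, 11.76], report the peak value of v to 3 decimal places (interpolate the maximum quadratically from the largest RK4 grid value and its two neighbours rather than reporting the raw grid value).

max v = -0.406

t=0.000: state=(-0.430, -0.070)
step 1 (dt=0.02): k1=(0.030, 0.036), k2=(0.029, 0.036), k3=(0.029, 0.036), k4=(0.029, 0.036); state += dt/6·(k1+2k2+2k3+k4)
t=0.020: state=(-0.429, -0.069)
t=0.040: state=(-0.429, -0.069)
t=0.060: state=(-0.428, -0.068)
continuing one RK4 step at a time; state shown every 25 steps (Δt=0.5):
t=0.500: state=(-0.417, -0.052)
t=1.000: state=(-0.408, -0.034)
t=1.500: state=(-0.406, -0.017)
t=2.000: state=(-0.413, -0.001)
t=2.500: state=(-0.434, 0.014)
t=3.000: state=(-0.473, 0.026)
t=3.500: state=(-0.536, 0.035)
t=4.000: state=(-0.631, 0.038)
t=4.500: state=(-0.758, 0.035)
t=5.000: state=(-0.911, 0.024)
t=5.500: state=(-1.069, 0.003)
t=6.000: state=(-1.205, -0.024)
t=6.500: state=(-1.300, -0.058)
t=7.000: state=(-1.354, -0.094)
t=7.500: state=(-1.374, -0.130)
t=8.000: state=(-1.373, -0.166)
t=8.500: state=(-1.358, -0.199)
t=9.000: state=(-1.336, -0.229)
t=9.500: state=(-1.309, -0.256)
t=10.000: state=(-1.279, -0.280)
t=10.500: state=(-1.247, -0.302)
t=11.000: state=(-1.215, -0.320)
t=11.500: state=(-1.182, -0.335)
t=11.760: state=(-1.164, -0.342)
largest grid value and its neighbours: v(1.380)=-0.40596, v(1.400)=-0.40596, v(1.420)=-0.40598
parabola through these three points peaks at t≈1.392 with v≈-0.40596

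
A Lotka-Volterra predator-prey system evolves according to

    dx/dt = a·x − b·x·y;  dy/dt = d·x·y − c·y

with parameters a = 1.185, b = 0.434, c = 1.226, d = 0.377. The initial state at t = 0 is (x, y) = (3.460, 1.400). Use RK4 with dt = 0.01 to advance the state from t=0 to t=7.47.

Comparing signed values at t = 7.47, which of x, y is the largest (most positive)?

t=0.000: state=(3.460, 1.400)
step 1 (dt=0.01): k1=(1.998, 0.110), k2=(2.003, 0.115), k3=(2.003, 0.115), k4=(2.008, 0.120); state += dt/6·(k1+2k2+2k3+k4)
t=0.010: state=(3.480, 1.401)
t=0.020: state=(3.500, 1.402)
t=0.030: state=(3.520, 1.404)
continuing one RK4 step at a time; state shown every 25 steps (Δt=0.25):
t=0.250: state=(3.986, 1.463)
t=0.500: state=(4.542, 1.609)
t=0.750: state=(5.064, 1.864)
t=1.000: state=(5.454, 2.255)
t=1.250: state=(5.583, 2.800)
t=1.500: state=(5.350, 3.460)
t=1.750: state=(4.767, 4.111)
t=2.000: state=(3.992, 4.575)
t=2.250: state=(3.231, 4.729)
t=2.500: state=(2.616, 4.579)
t=2.750: state=(2.180, 4.219)
t=3.000: state=(1.901, 3.759)
t=3.250: state=(1.745, 3.283)
t=3.500: state=(1.684, 2.838)
t=3.750: state=(1.701, 2.449)
t=4.000: state=(1.786, 2.123)
t=4.250: state=(1.936, 1.861)
t=4.500: state=(2.152, 1.660)
t=4.750: state=(2.437, 1.516)
t=5.000: state=(2.795, 1.427)
t=5.250: state=(3.227, 1.394)
t=5.500: state=(3.727, 1.424)
t=5.750: state=(4.274, 1.527)
t=6.000: state=(4.823, 1.726)
t=6.250: state=(5.291, 2.048)
t=6.500: state=(5.562, 2.520)
t=6.750: state=(5.510, 3.134)
t=7.000: state=(5.083, 3.811)
t=7.250: state=(4.374, 4.386)
t=7.470: state=(3.676, 4.677)
compare at T: x=3.676, y=4.677

largest component: y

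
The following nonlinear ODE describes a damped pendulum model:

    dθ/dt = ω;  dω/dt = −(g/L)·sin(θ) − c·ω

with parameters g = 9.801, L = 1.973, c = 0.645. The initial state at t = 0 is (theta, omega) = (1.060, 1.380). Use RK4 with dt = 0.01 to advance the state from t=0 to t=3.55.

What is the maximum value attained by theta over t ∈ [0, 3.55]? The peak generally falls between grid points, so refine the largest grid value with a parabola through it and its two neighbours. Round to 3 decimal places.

max theta = 1.246

t=0.000: state=(1.060, 1.380)
step 1 (dt=0.01): k1=(1.380, -5.224), k2=(1.354, -5.223), k3=(1.354, -5.223), k4=(1.328, -5.222); state += dt/6·(k1+2k2+2k3+k4)
t=0.010: state=(1.074, 1.328)
t=0.020: state=(1.087, 1.276)
t=0.030: state=(1.099, 1.223)
continuing one RK4 step at a time; state shown every 20 steps (Δt=0.2):
t=0.200: state=(1.233, 0.358)
t=0.400: state=(1.210, -0.566)
t=0.600: state=(1.016, -1.337)
t=0.800: state=(0.690, -1.878)
t=1.000: state=(0.288, -2.084)
t=1.200: state=(-0.117, -1.904)
t=1.400: state=(-0.452, -1.402)
t=1.600: state=(-0.667, -0.728)
t=1.800: state=(-0.742, -0.028)
t=2.000: state=(-0.683, 0.592)
t=2.200: state=(-0.516, 1.050)
t=2.400: state=(-0.278, 1.284)
t=2.600: state=(-0.019, 1.263)
t=2.800: state=(0.212, 1.015)
t=3.000: state=(0.376, 0.615)
t=3.200: state=(0.454, 0.157)
t=3.400: state=(0.441, -0.271)
t=3.550: state=(0.380, -0.531)
largest grid value and its neighbours: theta(0.260)=1.24540, theta(0.270)=1.24584, theta(0.280)=1.24580
parabola through these three points peaks at t≈0.274 with theta≈1.24588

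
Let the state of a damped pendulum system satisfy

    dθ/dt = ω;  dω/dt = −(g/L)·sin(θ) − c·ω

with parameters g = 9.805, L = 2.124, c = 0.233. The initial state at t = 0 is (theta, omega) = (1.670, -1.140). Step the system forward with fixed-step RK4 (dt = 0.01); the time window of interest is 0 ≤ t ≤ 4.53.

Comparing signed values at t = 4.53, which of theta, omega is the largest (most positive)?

largest component: omega

t=0.000: state=(1.670, -1.140)
step 1 (dt=0.01): k1=(-1.140, -4.328), k2=(-1.162, -4.325), k3=(-1.162, -4.326), k4=(-1.183, -4.323); state += dt/6·(k1+2k2+2k3+k4)
t=0.010: state=(1.658, -1.183)
t=0.020: state=(1.646, -1.226)
t=0.030: state=(1.634, -1.270)
continuing one RK4 step at a time; state shown every 20 steps (Δt=0.2):
t=0.200: state=(1.357, -1.986)
t=0.400: state=(0.884, -2.704)
t=0.600: state=(0.298, -3.079)
t=0.800: state=(-0.312, -2.928)
t=1.000: state=(-0.841, -2.299)
t=1.200: state=(-1.215, -1.419)
t=1.400: state=(-1.405, -0.481)
t=1.600: state=(-1.409, 0.433)
t=1.800: state=(-1.236, 1.290)
t=2.000: state=(-0.901, 2.023)
t=2.200: state=(-0.444, 2.492)
t=2.400: state=(0.067, 2.545)
t=2.600: state=(0.544, 2.153)
t=2.800: state=(0.908, 1.451)
t=3.000: state=(1.115, 0.614)
t=3.200: state=(1.153, -0.236)
t=3.400: state=(1.024, -1.029)
t=3.600: state=(0.750, -1.685)
t=3.800: state=(0.367, -2.088)
t=4.000: state=(-0.061, -2.128)
t=4.200: state=(-0.459, -1.795)
t=4.400: state=(-0.761, -1.190)
t=4.530: state=(-0.885, -0.720)
compare at T: theta=-0.885, omega=-0.720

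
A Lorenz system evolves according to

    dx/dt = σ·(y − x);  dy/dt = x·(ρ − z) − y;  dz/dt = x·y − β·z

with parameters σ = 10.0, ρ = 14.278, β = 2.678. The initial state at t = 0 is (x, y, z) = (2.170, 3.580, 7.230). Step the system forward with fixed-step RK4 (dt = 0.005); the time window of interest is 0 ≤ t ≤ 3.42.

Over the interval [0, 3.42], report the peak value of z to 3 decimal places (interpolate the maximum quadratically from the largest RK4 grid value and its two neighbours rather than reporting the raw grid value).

max z = 18.361

t=0.000: state=(2.170, 3.580, 7.230)
step 1 (dt=0.005): k1=(14.100, 11.714, -11.593), k2=(14.040, 11.997, -11.325), k3=(14.049, 11.994, -11.326), k4=(13.997, 12.276, -11.056); state += dt/6·(k1+2k2+2k3+k4)
t=0.005: state=(2.240, 3.640, 7.173)
t=0.010: state=(2.310, 3.703, 7.119)
t=0.015: state=(2.380, 3.768, 7.068)
continuing one RK4 step at a time; state shown every 40 steps (Δt=0.2):
t=0.200: state=(5.619, 7.920, 7.821)
t=0.400: state=(9.248, 9.196, 16.653)
t=0.600: state=(5.204, 2.849, 16.208)
t=0.800: state=(2.892, 2.787, 10.871)
t=1.000: state=(4.066, 5.292, 8.436)
t=1.200: state=(7.385, 9.045, 11.799)
t=1.400: state=(7.648, 6.053, 17.085)
t=1.600: state=(4.304, 3.273, 13.704)
t=1.800: state=(3.931, 4.463, 10.235)
t=2.000: state=(6.014, 7.399, 10.644)
t=2.200: state=(7.778, 7.617, 15.272)
t=2.400: state=(5.665, 4.379, 15.056)
t=2.600: state=(4.333, 4.338, 11.815)
t=2.800: state=(5.404, 6.351, 10.878)
t=3.000: state=(7.181, 7.634, 13.715)
t=3.200: state=(6.427, 5.458, 15.202)
t=3.400: state=(4.891, 4.557, 12.932)
t=3.420: state=(4.835, 4.608, 12.691)
largest grid value and its neighbours: z(0.480)=18.35888, z(0.485)=18.35987, z(0.490)=18.34955
parabola through these three points peaks at t≈0.483 with z≈18.36083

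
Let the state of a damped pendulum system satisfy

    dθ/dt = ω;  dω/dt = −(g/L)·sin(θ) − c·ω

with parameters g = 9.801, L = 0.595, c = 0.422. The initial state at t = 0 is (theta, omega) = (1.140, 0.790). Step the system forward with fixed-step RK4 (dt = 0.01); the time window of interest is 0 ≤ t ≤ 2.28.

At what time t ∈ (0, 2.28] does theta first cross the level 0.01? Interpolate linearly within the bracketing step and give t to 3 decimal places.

t=0.000: state=(1.140, 0.790)
step 1 (dt=0.01): k1=(0.790, -15.301), k2=(0.713, -15.295), k3=(0.714, -15.293), k4=(0.637, -15.285); state += dt/6·(k1+2k2+2k3+k4)
t=0.010: state=(1.147, 0.637)
t=0.020: state=(1.153, 0.484)
t=0.030: state=(1.157, 0.332)
continuing one RK4 step at a time; state shown every 10 steps (Δt=0.1):
t=0.100: state=(1.143, -0.718)
t=0.200: state=(1.000, -2.111)
t=0.300: state=(0.729, -3.257)
t=0.400: state=(0.364, -3.962)
t=0.480: state=(0.039, -4.088)
next step: t=0.490: state=(-0.002, -4.074) — theta has crossed 0.01
linear interpolation between t=0.480 (0.03881) and t=0.490 (-0.00200) → t≈0.487

t = 0.487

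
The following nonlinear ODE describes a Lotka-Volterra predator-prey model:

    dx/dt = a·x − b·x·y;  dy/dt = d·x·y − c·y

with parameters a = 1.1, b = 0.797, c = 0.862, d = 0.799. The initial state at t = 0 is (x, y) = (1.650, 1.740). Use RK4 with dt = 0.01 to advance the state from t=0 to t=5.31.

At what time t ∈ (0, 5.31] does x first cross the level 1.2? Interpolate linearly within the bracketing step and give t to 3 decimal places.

t=0.000: state=(1.650, 1.740)
step 1 (dt=0.01): k1=(-0.473, 0.794), k2=(-0.478, 0.793), k3=(-0.478, 0.793), k4=(-0.482, 0.791); state += dt/6·(k1+2k2+2k3+k4)
t=0.010: state=(1.645, 1.748)
t=0.020: state=(1.640, 1.756)
t=0.030: state=(1.635, 1.764)
continuing one RK4 step at a time; state shown every 20 steps (Δt=0.2):
t=0.200: state=(1.539, 1.890)
t=0.400: state=(1.404, 2.013)
t=0.600: state=(1.260, 2.096)
t=0.680: state=(1.203, 2.117)
next step: t=0.690: state=(1.196, 2.119) — x has crossed 1.2
linear interpolation between t=0.680 (1.20338) and t=0.690 (1.19632) → t≈0.685

t = 0.685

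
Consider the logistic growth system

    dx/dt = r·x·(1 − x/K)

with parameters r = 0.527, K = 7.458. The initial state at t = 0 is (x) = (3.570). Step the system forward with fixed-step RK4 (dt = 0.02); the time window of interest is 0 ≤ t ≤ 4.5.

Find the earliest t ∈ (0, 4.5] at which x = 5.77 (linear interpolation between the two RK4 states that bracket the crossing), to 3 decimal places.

t=0.000: state=(3.570)
step 1 (dt=0.02): k1=(0.981), k2=(0.981), k3=(0.981), k4=(0.981); state += dt/6·(k1+2k2+2k3+k4)
t=0.020: state=(3.590)
t=0.040: state=(3.609)
t=0.060: state=(3.629)
continuing one RK4 step at a time; state shown every 10 steps (Δt=0.2):
t=0.200: state=(3.766)
t=0.400: state=(3.963)
t=0.600: state=(4.158)
t=0.800: state=(4.350)
t=1.000: state=(4.539)
t=1.200: state=(4.724)
t=1.400: state=(4.904)
t=1.600: state=(5.078)
t=1.800: state=(5.246)
t=2.000: state=(5.406)
t=2.200: state=(5.559)
t=2.400: state=(5.704)
t=2.480: state=(5.760)
next step: t=2.500: state=(5.774) — x has crossed 5.77
linear interpolation between t=2.480 (5.76019) and t=2.500 (5.77397) → t≈2.494

t = 2.494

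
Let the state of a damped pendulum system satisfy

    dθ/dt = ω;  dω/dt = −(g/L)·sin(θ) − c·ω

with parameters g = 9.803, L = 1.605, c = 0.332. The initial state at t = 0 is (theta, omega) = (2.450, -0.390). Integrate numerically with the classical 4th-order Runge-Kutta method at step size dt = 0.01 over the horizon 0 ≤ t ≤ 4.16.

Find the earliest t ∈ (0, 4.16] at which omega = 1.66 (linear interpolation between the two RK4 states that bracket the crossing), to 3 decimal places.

t=0.000: state=(2.450, -0.390)
step 1 (dt=0.01): k1=(-0.390, -3.766), k2=(-0.409, -3.769), k3=(-0.409, -3.769), k4=(-0.428, -3.773); state += dt/6·(k1+2k2+2k3+k4)
t=0.010: state=(2.446, -0.428)
t=0.020: state=(2.441, -0.465)
t=0.030: state=(2.437, -0.503)
continuing one RK4 step at a time; state shown every 20 steps (Δt=0.2):
t=0.200: state=(2.295, -1.176)
t=0.400: state=(1.971, -2.087)
t=0.600: state=(1.452, -3.108)
t=0.800: state=(0.740, -3.942)
t=1.000: state=(-0.076, -4.060)
t=1.200: state=(-0.823, -3.280)
t=1.400: state=(-1.357, -2.021)
t=1.600: state=(-1.629, -0.715)
t=1.800: state=(-1.648, 0.508)
t=2.000: state=(-1.431, 1.655)
next step: t=2.010: state=(-1.414, 1.710) — omega has crossed 1.66
linear interpolation between t=2.000 (1.65513) and t=2.010 (1.70995) → t≈2.001

t = 2.001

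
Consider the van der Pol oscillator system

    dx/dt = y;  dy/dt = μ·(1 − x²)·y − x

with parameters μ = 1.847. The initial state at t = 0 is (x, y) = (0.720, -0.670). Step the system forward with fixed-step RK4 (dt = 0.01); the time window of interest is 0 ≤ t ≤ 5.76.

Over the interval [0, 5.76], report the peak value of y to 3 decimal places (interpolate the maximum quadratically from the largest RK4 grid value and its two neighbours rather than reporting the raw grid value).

max y = 3.632

t=0.000: state=(0.720, -0.670)
step 1 (dt=0.01): k1=(-0.670, -1.316), k2=(-0.677, -1.324), k3=(-0.677, -1.325), k4=(-0.683, -1.333); state += dt/6·(k1+2k2+2k3+k4)
t=0.010: state=(0.713, -0.683)
t=0.020: state=(0.706, -0.697)
t=0.030: state=(0.699, -0.710)
continuing one RK4 step at a time; state shown every 20 steps (Δt=0.2):
t=0.200: state=(0.557, -0.976)
t=0.400: state=(0.321, -1.416)
t=0.600: state=(-0.024, -2.063)
t=0.800: state=(-0.515, -2.835)
t=1.000: state=(-1.119, -3.010)
t=1.200: state=(-1.625, -1.886)
t=1.400: state=(-1.866, -0.619)
t=1.600: state=(-1.918, 0.008)
t=1.800: state=(-1.889, 0.247)
t=2.000: state=(-1.828, 0.345)
t=2.200: state=(-1.753, 0.399)
t=2.400: state=(-1.669, 0.442)
t=2.600: state=(-1.577, 0.486)
t=2.800: state=(-1.474, 0.540)
t=3.000: state=(-1.360, 0.610)
t=3.200: state=(-1.228, 0.706)
t=3.400: state=(-1.074, 0.843)
t=3.600: state=(-0.886, 1.052)
t=3.800: state=(-0.645, 1.389)
t=4.000: state=(-0.316, 1.949)
t=4.200: state=(0.156, 2.817)
t=4.400: state=(0.809, 3.607)
t=4.600: state=(1.495, 2.911)
t=4.800: state=(1.898, 1.156)
t=5.000: state=(2.014, 0.157)
t=5.200: state=(2.004, -0.191)
t=5.400: state=(1.952, -0.308)
t=5.600: state=(1.885, -0.359)
t=5.760: state=(1.825, -0.387)
largest grid value and its neighbours: y(4.420)=3.62780, y(4.430)=3.63158, y(4.440)=3.63053
parabola through these three points peaks at t≈4.433 with y≈3.63177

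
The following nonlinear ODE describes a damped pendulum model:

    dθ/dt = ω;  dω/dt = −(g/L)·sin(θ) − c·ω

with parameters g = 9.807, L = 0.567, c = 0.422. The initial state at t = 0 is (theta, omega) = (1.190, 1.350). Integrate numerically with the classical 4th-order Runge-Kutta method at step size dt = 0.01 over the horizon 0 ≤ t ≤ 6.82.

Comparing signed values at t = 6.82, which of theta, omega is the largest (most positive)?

t=0.000: state=(1.190, 1.350)
step 1 (dt=0.01): k1=(1.350, -16.627), k2=(1.267, -16.635), k3=(1.267, -16.632), k4=(1.184, -16.637); state += dt/6·(k1+2k2+2k3+k4)
t=0.010: state=(1.203, 1.184)
t=0.020: state=(1.214, 1.017)
t=0.030: state=(1.223, 0.851)
continuing one RK4 step at a time; state shown every 25 steps (Δt=0.25):
t=0.250: state=(1.021, -2.582)
t=0.500: state=(0.063, -4.467)
t=0.750: state=(-0.852, -2.299)
t=1.000: state=(-0.968, 1.354)
t=1.250: state=(-0.280, 3.710)
t=1.500: state=(0.584, 2.613)
t=1.750: state=(0.853, -0.547)
t=2.000: state=(0.371, -2.982)
t=2.250: state=(-0.392, -2.580)
t=2.500: state=(-0.728, 0.046)
t=2.750: state=(-0.395, 2.373)
t=3.000: state=(0.259, 2.386)
t=3.250: state=(0.612, 0.247)
t=3.500: state=(0.384, -1.888)
t=3.750: state=(-0.169, -2.134)
t=4.000: state=(-0.512, -0.405)
t=4.250: state=(-0.357, 1.505)
t=4.500: state=(0.108, 1.874)
t=4.750: state=(0.427, 0.479)
t=5.000: state=(0.324, -1.204)
t=5.250: state=(-0.067, -1.629)
t=5.500: state=(-0.356, -0.501)
t=5.750: state=(-0.289, 0.967)
t=6.000: state=(0.038, 1.406)
t=6.250: state=(0.297, 0.494)
t=6.500: state=(0.255, -0.779)
t=6.750: state=(-0.019, -1.209)
t=6.820: state=(-0.101, -1.101)
compare at T: theta=-0.101, omega=-1.101

largest component: theta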